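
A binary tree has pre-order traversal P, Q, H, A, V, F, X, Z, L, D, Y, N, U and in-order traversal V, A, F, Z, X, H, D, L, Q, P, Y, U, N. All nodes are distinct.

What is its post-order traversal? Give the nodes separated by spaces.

The first element of pre-order is the root; it splits in-order into left and right subtrees.
Root P: left subtree has 9 nodes {V, A, F, Z, X, H, D, L, Q}, right has 3 {Y, U, N}.
  Root Q: left subtree has 8 nodes {V, A, F, Z, X, H, D, L}, right has 0 { }.
    Root H: left subtree has 5 nodes {V, A, F, Z, X}, right has 2 {D, L}.
      Root A: left subtree has 1 node {V}, right has 3 {F, Z, X}.
        Root F: left subtree has 0 nodes { }, right has 2 {Z, X}.
          Root X: left subtree has 1 node {Z}, right has 0 { }.
      Root L: left subtree has 1 node {D}, right has 0 { }.
  Root Y: left subtree has 0 nodes { }, right has 2 {U, N}.
    Root N: left subtree has 1 node {U}, right has 0 { }.

V Z X F A D L H Q U N Y P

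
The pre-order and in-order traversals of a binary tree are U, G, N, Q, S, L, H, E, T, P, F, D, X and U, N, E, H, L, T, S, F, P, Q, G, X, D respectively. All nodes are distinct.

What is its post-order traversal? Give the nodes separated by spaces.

The first element of pre-order is the root; it splits in-order into left and right subtrees.
Root U: left subtree has 0 nodes { }, right has 12 {N, E, H, L, T, S, F, P, Q, G, X, D}.
  Root G: left subtree has 9 nodes {N, E, H, L, T, S, F, P, Q}, right has 2 {X, D}.
    Root N: left subtree has 0 nodes { }, right has 8 {E, H, L, T, S, F, P, Q}.
      Root Q: left subtree has 7 nodes {E, H, L, T, S, F, P}, right has 0 { }.
        Root S: left subtree has 4 nodes {E, H, L, T}, right has 2 {F, P}.
          Root L: left subtree has 2 nodes {E, H}, right has 1 {T}.
            Root H: left subtree has 1 node {E}, right has 0 { }.
          Root P: left subtree has 1 node {F}, right has 0 { }.
    Root D: left subtree has 1 node {X}, right has 0 { }.

E H T L F P S Q N X D G U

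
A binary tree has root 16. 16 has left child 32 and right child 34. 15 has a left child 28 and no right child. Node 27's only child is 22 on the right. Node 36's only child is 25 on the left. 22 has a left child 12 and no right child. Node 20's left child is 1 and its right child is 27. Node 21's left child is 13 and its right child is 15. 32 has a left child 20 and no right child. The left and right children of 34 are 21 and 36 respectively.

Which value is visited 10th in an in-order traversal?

In-order visits the left subtree, then the node, then the right subtree.
At 16: go left to 32.
  At 32: go left to 20.
    At 20: go left to 1.
      1 is a leaf — visit 1.
    Visit 20.
    At 20: go right to 27.
      At 27: no left child.
      Visit 27.
      At 27: go right to 22.
        At 22: go left to 12.
          12 is a leaf — visit 12.
        Visit 22.
        At 22: no right child.
  Visit 32.
  At 32: no right child.
Visit 16.
At 16: go right to 34.
  At 34: go left to 21.
    At 21: go left to 13.
      13 is a leaf — visit 13.
    Visit 21.
    At 21: go right to 15.
      At 15: go left to 28.
        28 is a leaf — visit 28.
      Visit 15.
      At 15: no right child.
  Visit 34.
  At 34: go right to 36.
    At 36: go left to 25.
      25 is a leaf — visit 25.
    Visit 36.
    At 36: no right child.
Full in-order sequence: 1, 20, 27, 12, 22, 32, 16, 13, 21, 28, 15, 34, 25, 36.

28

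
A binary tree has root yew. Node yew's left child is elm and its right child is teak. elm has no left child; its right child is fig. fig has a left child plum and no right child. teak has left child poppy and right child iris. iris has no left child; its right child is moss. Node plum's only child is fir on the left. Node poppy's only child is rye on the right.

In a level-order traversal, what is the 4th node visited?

Level-order visits nodes level by level from the root, left to right within each level.
Level 0: yew
Level 1: elm, teak
Level 2: fig, poppy, iris
Level 3: plum, rye, moss
Level 4: fir
Full level-order sequence: yew, elm, teak, fig, poppy, iris, plum, rye, moss, fir.

fig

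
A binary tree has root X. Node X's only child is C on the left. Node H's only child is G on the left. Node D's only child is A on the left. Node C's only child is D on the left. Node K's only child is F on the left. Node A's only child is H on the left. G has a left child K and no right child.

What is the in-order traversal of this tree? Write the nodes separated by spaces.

F K G H A D C X

In-order visits the left subtree, then the node, then the right subtree.
At X: go left to C.
  At C: go left to D.
    At D: go left to A.
      At A: go left to H.
        At H: go left to G.
          At G: go left to K.
            At K: go left to F.
              F is a leaf — visit F.
            Visit K.
            At K: no right child.
          Visit G.
          At G: no right child.
        Visit H.
        At H: no right child.
      Visit A.
      At A: no right child.
    Visit D.
    At D: no right child.
  Visit C.
  At C: no right child.
Visit X.
At X: no right child.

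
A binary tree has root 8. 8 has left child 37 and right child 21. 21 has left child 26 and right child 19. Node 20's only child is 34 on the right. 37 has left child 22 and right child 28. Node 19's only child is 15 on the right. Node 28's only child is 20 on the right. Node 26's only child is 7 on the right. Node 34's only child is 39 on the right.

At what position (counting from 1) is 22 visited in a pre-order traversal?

Pre-order visits the node, then its left subtree, then its right subtree.
Visit 8.
At 8: go left to 37.
  Visit 37.
  At 37: go left to 22.
    22 is a leaf — visit 22.
  At 37: go right to 28.
    Visit 28.
    At 28: no left child.
    At 28: go right to 20.
      Visit 20.
      At 20: no left child.
      At 20: go right to 34.
        Visit 34.
        At 34: no left child.
        At 34: go right to 39.
          39 is a leaf — visit 39.
At 8: go right to 21.
  Visit 21.
  At 21: go left to 26.
    Visit 26.
    At 26: no left child.
    At 26: go right to 7.
      7 is a leaf — visit 7.
  At 21: go right to 19.
    Visit 19.
    At 19: no left child.
    At 19: go right to 15.
      15 is a leaf — visit 15.
Full pre-order sequence: 8, 37, 22, 28, 20, 34, 39, 21, 26, 7, 19, 15.

3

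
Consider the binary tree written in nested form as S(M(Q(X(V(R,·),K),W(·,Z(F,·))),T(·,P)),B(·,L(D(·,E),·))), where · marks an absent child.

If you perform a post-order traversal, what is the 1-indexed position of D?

13

Post-order visits the left subtree, then the right subtree, then the node.
At S: go left to M.
  At M: go left to Q.
    At Q: go left to X.
      At X: go left to V.
        At V: go left to R.
          R is a leaf — visit R.
        At V: no right child.
        Visit V.
      At X: go right to K.
        K is a leaf — visit K.
      Visit X.
    At Q: go right to W.
      At W: no left child.
      At W: go right to Z.
        At Z: go left to F.
          F is a leaf — visit F.
        At Z: no right child.
        Visit Z.
      Visit W.
    Visit Q.
  At M: go right to T.
    At T: no left child.
    At T: go right to P.
      P is a leaf — visit P.
    Visit T.
  Visit M.
At S: go right to B.
  At B: no left child.
  At B: go right to L.
    At L: go left to D.
      At D: no left child.
      At D: go right to E.
        E is a leaf — visit E.
      Visit D.
    At L: no right child.
    Visit L.
  Visit B.
Visit S.
Full post-order sequence: R, V, K, X, F, Z, W, Q, P, T, M, E, D, L, B, S.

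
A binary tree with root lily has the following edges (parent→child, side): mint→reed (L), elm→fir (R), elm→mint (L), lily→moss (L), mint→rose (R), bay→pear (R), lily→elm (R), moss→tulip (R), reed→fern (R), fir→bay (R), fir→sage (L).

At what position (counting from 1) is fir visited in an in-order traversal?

10

In-order visits the left subtree, then the node, then the right subtree.
At lily: go left to moss.
  At moss: no left child.
  Visit moss.
  At moss: go right to tulip.
    tulip is a leaf — visit tulip.
Visit lily.
At lily: go right to elm.
  At elm: go left to mint.
    At mint: go left to reed.
      At reed: no left child.
      Visit reed.
      At reed: go right to fern.
        fern is a leaf — visit fern.
    Visit mint.
    At mint: go right to rose.
      rose is a leaf — visit rose.
  Visit elm.
  At elm: go right to fir.
    At fir: go left to sage.
      sage is a leaf — visit sage.
    Visit fir.
    At fir: go right to bay.
      At bay: no left child.
      Visit bay.
      At bay: go right to pear.
        pear is a leaf — visit pear.
Full in-order sequence: moss, tulip, lily, reed, fern, mint, rose, elm, sage, fir, bay, pear.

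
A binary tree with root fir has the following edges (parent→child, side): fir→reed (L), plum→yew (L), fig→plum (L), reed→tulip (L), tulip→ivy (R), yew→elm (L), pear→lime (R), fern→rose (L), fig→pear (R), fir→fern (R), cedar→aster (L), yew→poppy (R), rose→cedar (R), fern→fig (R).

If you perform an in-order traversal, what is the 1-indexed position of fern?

In-order visits the left subtree, then the node, then the right subtree.
At fir: go left to reed.
  At reed: go left to tulip.
    At tulip: no left child.
    Visit tulip.
    At tulip: go right to ivy.
      ivy is a leaf — visit ivy.
  Visit reed.
  At reed: no right child.
Visit fir.
At fir: go right to fern.
  At fern: go left to rose.
    At rose: no left child.
    Visit rose.
    At rose: go right to cedar.
      At cedar: go left to aster.
        aster is a leaf — visit aster.
      Visit cedar.
      At cedar: no right child.
  Visit fern.
  At fern: go right to fig.
    At fig: go left to plum.
      At plum: go left to yew.
        At yew: go left to elm.
          elm is a leaf — visit elm.
        Visit yew.
        At yew: go right to poppy.
          poppy is a leaf — visit poppy.
      Visit plum.
      At plum: no right child.
    Visit fig.
    At fig: go right to pear.
      At pear: no left child.
      Visit pear.
      At pear: go right to lime.
        lime is a leaf — visit lime.
Full in-order sequence: tulip, ivy, reed, fir, rose, aster, cedar, fern, elm, yew, poppy, plum, fig, pear, lime.

8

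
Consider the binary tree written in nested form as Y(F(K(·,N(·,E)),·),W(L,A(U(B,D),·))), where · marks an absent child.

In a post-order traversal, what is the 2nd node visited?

Post-order visits the left subtree, then the right subtree, then the node.
At Y: go left to F.
  At F: go left to K.
    At K: no left child.
    At K: go right to N.
      At N: no left child.
      At N: go right to E.
        E is a leaf — visit E.
      Visit N.
    Visit K.
  At F: no right child.
  Visit F.
At Y: go right to W.
  At W: go left to L.
    L is a leaf — visit L.
  At W: go right to A.
    At A: go left to U.
      At U: go left to B.
        B is a leaf — visit B.
      At U: go right to D.
        D is a leaf — visit D.
      Visit U.
    At A: no right child.
    Visit A.
  Visit W.
Visit Y.
Full post-order sequence: E, N, K, F, L, B, D, U, A, W, Y.

N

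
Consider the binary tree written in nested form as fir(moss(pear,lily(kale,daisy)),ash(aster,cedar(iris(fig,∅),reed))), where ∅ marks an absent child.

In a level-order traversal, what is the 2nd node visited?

Level-order visits nodes level by level from the root, left to right within each level.
Level 0: fir
Level 1: moss, ash
Level 2: pear, lily, aster, cedar
Level 3: kale, daisy, iris, reed
Level 4: fig
Full level-order sequence: fir, moss, ash, pear, lily, aster, cedar, kale, daisy, iris, reed, fig.

moss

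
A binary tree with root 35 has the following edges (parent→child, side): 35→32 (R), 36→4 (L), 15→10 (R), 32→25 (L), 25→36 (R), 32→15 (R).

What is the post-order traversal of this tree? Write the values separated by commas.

Post-order visits the left subtree, then the right subtree, then the node.
At 35: no left child.
At 35: go right to 32.
  At 32: go left to 25.
    At 25: no left child.
    At 25: go right to 36.
      At 36: go left to 4.
        4 is a leaf — visit 4.
      At 36: no right child.
      Visit 36.
    Visit 25.
  At 32: go right to 15.
    At 15: no left child.
    At 15: go right to 10.
      10 is a leaf — visit 10.
    Visit 15.
  Visit 32.
Visit 35.

4, 36, 25, 10, 15, 32, 35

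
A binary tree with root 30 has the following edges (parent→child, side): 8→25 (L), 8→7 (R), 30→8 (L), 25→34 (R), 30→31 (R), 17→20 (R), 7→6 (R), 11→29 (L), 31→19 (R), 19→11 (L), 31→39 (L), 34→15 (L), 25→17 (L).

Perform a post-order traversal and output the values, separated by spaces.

Post-order visits the left subtree, then the right subtree, then the node.
At 30: go left to 8.
  At 8: go left to 25.
    At 25: go left to 17.
      At 17: no left child.
      At 17: go right to 20.
        20 is a leaf — visit 20.
      Visit 17.
    At 25: go right to 34.
      At 34: go left to 15.
        15 is a leaf — visit 15.
      At 34: no right child.
      Visit 34.
    Visit 25.
  At 8: go right to 7.
    At 7: no left child.
    At 7: go right to 6.
      6 is a leaf — visit 6.
    Visit 7.
  Visit 8.
At 30: go right to 31.
  At 31: go left to 39.
    39 is a leaf — visit 39.
  At 31: go right to 19.
    At 19: go left to 11.
      At 11: go left to 29.
        29 is a leaf — visit 29.
      At 11: no right child.
      Visit 11.
    At 19: no right child.
    Visit 19.
  Visit 31.
Visit 30.

20 17 15 34 25 6 7 8 39 29 11 19 31 30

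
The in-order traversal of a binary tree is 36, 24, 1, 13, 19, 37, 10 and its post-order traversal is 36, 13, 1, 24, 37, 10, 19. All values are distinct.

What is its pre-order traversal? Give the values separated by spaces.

19 24 36 1 13 10 37

The last element of post-order is the root; it splits in-order into left and right subtrees.
Root 19: left subtree has 4 nodes {36, 24, 1, 13}, right has 2 {37, 10}.
  Root 24: left subtree has 1 node {36}, right has 2 {1, 13}.
    Root 1: left subtree has 0 nodes { }, right has 1 {13}.
  Root 10: left subtree has 1 node {37}, right has 0 { }.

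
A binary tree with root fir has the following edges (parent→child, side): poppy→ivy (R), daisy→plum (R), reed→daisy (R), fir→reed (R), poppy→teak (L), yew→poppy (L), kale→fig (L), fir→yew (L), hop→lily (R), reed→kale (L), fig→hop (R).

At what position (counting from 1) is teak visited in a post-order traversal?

1

Post-order visits the left subtree, then the right subtree, then the node.
At fir: go left to yew.
  At yew: go left to poppy.
    At poppy: go left to teak.
      teak is a leaf — visit teak.
    At poppy: go right to ivy.
      ivy is a leaf — visit ivy.
    Visit poppy.
  At yew: no right child.
  Visit yew.
At fir: go right to reed.
  At reed: go left to kale.
    At kale: go left to fig.
      At fig: no left child.
      At fig: go right to hop.
        At hop: no left child.
        At hop: go right to lily.
          lily is a leaf — visit lily.
        Visit hop.
      Visit fig.
    At kale: no right child.
    Visit kale.
  At reed: go right to daisy.
    At daisy: no left child.
    At daisy: go right to plum.
      plum is a leaf — visit plum.
    Visit daisy.
  Visit reed.
Visit fir.
Full post-order sequence: teak, ivy, poppy, yew, lily, hop, fig, kale, plum, daisy, reed, fir.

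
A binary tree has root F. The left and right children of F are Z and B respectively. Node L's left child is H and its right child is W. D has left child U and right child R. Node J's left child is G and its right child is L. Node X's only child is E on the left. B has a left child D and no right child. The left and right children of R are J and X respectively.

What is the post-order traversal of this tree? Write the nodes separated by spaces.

Post-order visits the left subtree, then the right subtree, then the node.
At F: go left to Z.
  Z is a leaf — visit Z.
At F: go right to B.
  At B: go left to D.
    At D: go left to U.
      U is a leaf — visit U.
    At D: go right to R.
      At R: go left to J.
        At J: go left to G.
          G is a leaf — visit G.
        At J: go right to L.
          At L: go left to H.
            H is a leaf — visit H.
          At L: go right to W.
            W is a leaf — visit W.
          Visit L.
        Visit J.
      At R: go right to X.
        At X: go left to E.
          E is a leaf — visit E.
        At X: no right child.
        Visit X.
      Visit R.
    Visit D.
  At B: no right child.
  Visit B.
Visit F.

Z U G H W L J E X R D B F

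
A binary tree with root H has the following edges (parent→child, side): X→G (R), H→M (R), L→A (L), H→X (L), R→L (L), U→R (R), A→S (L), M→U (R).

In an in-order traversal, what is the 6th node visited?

In-order visits the left subtree, then the node, then the right subtree.
At H: go left to X.
  At X: no left child.
  Visit X.
  At X: go right to G.
    G is a leaf — visit G.
Visit H.
At H: go right to M.
  At M: no left child.
  Visit M.
  At M: go right to U.
    At U: no left child.
    Visit U.
    At U: go right to R.
      At R: go left to L.
        At L: go left to A.
          At A: go left to S.
            S is a leaf — visit S.
          Visit A.
          At A: no right child.
        Visit L.
        At L: no right child.
      Visit R.
      At R: no right child.
Full in-order sequence: X, G, H, M, U, S, A, L, R.

S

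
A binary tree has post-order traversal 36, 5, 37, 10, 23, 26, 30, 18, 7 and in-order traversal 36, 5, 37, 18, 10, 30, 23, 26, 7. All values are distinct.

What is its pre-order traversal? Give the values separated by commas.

The last element of post-order is the root; it splits in-order into left and right subtrees.
Root 7: left subtree has 8 nodes {36, 5, 37, 18, 10, 30, 23, 26}, right has 0 { }.
  Root 18: left subtree has 3 nodes {36, 5, 37}, right has 4 {10, 30, 23, 26}.
    Root 37: left subtree has 2 nodes {36, 5}, right has 0 { }.
      Root 5: left subtree has 1 node {36}, right has 0 { }.
    Root 30: left subtree has 1 node {10}, right has 2 {23, 26}.
      Root 26: left subtree has 1 node {23}, right has 0 { }.

7, 18, 37, 5, 36, 30, 10, 26, 23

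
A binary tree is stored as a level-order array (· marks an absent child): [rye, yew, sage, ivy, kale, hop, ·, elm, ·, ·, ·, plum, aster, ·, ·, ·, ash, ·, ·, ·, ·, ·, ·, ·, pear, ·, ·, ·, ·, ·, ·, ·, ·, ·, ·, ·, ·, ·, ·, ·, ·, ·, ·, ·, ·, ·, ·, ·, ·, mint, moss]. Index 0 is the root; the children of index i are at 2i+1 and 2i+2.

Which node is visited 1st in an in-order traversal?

In-order visits the left subtree, then the node, then the right subtree.
At rye: go left to yew.
  At yew: go left to ivy.
    At ivy: go left to elm.
      At elm: no left child.
      Visit elm.
      At elm: go right to ash.
        ash is a leaf — visit ash.
    Visit ivy.
    At ivy: no right child.
  Visit yew.
  At yew: go right to kale.
    kale is a leaf — visit kale.
Visit rye.
At rye: go right to sage.
  At sage: go left to hop.
    At hop: go left to plum.
      At plum: no left child.
      Visit plum.
      At plum: go right to pear.
        At pear: go left to mint.
          mint is a leaf — visit mint.
        Visit pear.
        At pear: go right to moss.
          moss is a leaf — visit moss.
    Visit hop.
    At hop: go right to aster.
      aster is a leaf — visit aster.
  Visit sage.
  At sage: no right child.
Full in-order sequence: elm, ash, ivy, yew, kale, rye, plum, mint, pear, moss, hop, aster, sage.

elm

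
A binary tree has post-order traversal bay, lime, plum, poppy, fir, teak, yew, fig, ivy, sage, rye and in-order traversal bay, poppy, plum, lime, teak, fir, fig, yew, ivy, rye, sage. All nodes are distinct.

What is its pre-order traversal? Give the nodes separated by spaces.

The last element of post-order is the root; it splits in-order into left and right subtrees.
Root rye: left subtree has 9 nodes {bay, poppy, plum, lime, teak, fir, fig, yew, ivy}, right has 1 {sage}.
  Root ivy: left subtree has 8 nodes {bay, poppy, plum, lime, teak, fir, fig, yew}, right has 0 { }.
    Root fig: left subtree has 6 nodes {bay, poppy, plum, lime, teak, fir}, right has 1 {yew}.
      Root teak: left subtree has 4 nodes {bay, poppy, plum, lime}, right has 1 {fir}.
        Root poppy: left subtree has 1 node {bay}, right has 2 {plum, lime}.
          Root plum: left subtree has 0 nodes { }, right has 1 {lime}.

rye ivy fig teak poppy bay plum lime fir yew sage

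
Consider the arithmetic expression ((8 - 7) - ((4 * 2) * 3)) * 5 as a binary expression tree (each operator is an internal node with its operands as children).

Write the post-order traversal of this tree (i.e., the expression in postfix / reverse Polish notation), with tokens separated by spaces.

8 7 - 4 2 * 3 * - 5 *

Post-order on an expression tree gives postfix notation: for each operator, emit left operand, right operand, then the operator.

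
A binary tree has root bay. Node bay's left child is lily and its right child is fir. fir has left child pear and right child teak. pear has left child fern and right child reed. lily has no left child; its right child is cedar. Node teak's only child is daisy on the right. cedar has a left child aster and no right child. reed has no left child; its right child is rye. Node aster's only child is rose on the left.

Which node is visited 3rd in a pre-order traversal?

cedar

Pre-order visits the node, then its left subtree, then its right subtree.
Visit bay.
At bay: go left to lily.
  Visit lily.
  At lily: no left child.
  At lily: go right to cedar.
    Visit cedar.
    At cedar: go left to aster.
      Visit aster.
      At aster: go left to rose.
        rose is a leaf — visit rose.
      At aster: no right child.
    At cedar: no right child.
At bay: go right to fir.
  Visit fir.
  At fir: go left to pear.
    Visit pear.
    At pear: go left to fern.
      fern is a leaf — visit fern.
    At pear: go right to reed.
      Visit reed.
      At reed: no left child.
      At reed: go right to rye.
        rye is a leaf — visit rye.
  At fir: go right to teak.
    Visit teak.
    At teak: no left child.
    At teak: go right to daisy.
      daisy is a leaf — visit daisy.
Full pre-order sequence: bay, lily, cedar, aster, rose, fir, pear, fern, reed, rye, teak, daisy.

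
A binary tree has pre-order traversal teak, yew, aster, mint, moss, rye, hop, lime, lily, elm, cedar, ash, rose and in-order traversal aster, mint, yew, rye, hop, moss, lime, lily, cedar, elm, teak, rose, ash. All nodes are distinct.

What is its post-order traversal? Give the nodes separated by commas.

mint, aster, hop, rye, cedar, elm, lily, lime, moss, yew, rose, ash, teak

The first element of pre-order is the root; it splits in-order into left and right subtrees.
Root teak: left subtree has 10 nodes {aster, mint, yew, rye, hop, moss, lime, lily, cedar, elm}, right has 2 {rose, ash}.
  Root yew: left subtree has 2 nodes {aster, mint}, right has 7 {rye, hop, moss, lime, lily, cedar, elm}.
    Root aster: left subtree has 0 nodes { }, right has 1 {mint}.
    Root moss: left subtree has 2 nodes {rye, hop}, right has 4 {lime, lily, cedar, elm}.
      Root rye: left subtree has 0 nodes { }, right has 1 {hop}.
      Root lime: left subtree has 0 nodes { }, right has 3 {lily, cedar, elm}.
        Root lily: left subtree has 0 nodes { }, right has 2 {cedar, elm}.
          Root elm: left subtree has 1 node {cedar}, right has 0 { }.
  Root ash: left subtree has 1 node {rose}, right has 0 { }.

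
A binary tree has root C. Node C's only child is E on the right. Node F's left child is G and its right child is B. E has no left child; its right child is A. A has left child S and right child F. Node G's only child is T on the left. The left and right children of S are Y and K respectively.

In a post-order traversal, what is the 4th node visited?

Post-order visits the left subtree, then the right subtree, then the node.
At C: no left child.
At C: go right to E.
  At E: no left child.
  At E: go right to A.
    At A: go left to S.
      At S: go left to Y.
        Y is a leaf — visit Y.
      At S: go right to K.
        K is a leaf — visit K.
      Visit S.
    At A: go right to F.
      At F: go left to G.
        At G: go left to T.
          T is a leaf — visit T.
        At G: no right child.
        Visit G.
      At F: go right to B.
        B is a leaf — visit B.
      Visit F.
    Visit A.
  Visit E.
Visit C.
Full post-order sequence: Y, K, S, T, G, B, F, A, E, C.

T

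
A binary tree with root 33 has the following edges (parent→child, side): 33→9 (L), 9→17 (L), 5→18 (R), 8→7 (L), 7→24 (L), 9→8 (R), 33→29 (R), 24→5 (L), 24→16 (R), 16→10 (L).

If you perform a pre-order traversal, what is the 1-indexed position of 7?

5

Pre-order visits the node, then its left subtree, then its right subtree.
Visit 33.
At 33: go left to 9.
  Visit 9.
  At 9: go left to 17.
    17 is a leaf — visit 17.
  At 9: go right to 8.
    Visit 8.
    At 8: go left to 7.
      Visit 7.
      At 7: go left to 24.
        Visit 24.
        At 24: go left to 5.
          Visit 5.
          At 5: no left child.
          At 5: go right to 18.
            18 is a leaf — visit 18.
        At 24: go right to 16.
          Visit 16.
          At 16: go left to 10.
            10 is a leaf — visit 10.
          At 16: no right child.
      At 7: no right child.
    At 8: no right child.
At 33: go right to 29.
  29 is a leaf — visit 29.
Full pre-order sequence: 33, 9, 17, 8, 7, 24, 5, 18, 16, 10, 29.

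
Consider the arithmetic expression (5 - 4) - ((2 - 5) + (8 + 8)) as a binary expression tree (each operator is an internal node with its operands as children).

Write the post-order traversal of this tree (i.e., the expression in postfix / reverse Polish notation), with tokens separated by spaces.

Post-order on an expression tree gives postfix notation: for each operator, emit left operand, right operand, then the operator.

5 4 - 2 5 - 8 8 + + -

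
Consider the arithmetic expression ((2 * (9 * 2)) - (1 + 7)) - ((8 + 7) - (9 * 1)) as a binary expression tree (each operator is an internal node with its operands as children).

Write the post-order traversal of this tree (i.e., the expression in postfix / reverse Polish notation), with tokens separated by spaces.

Post-order on an expression tree gives postfix notation: for each operator, emit left operand, right operand, then the operator.

2 9 2 * * 1 7 + - 8 7 + 9 1 * - -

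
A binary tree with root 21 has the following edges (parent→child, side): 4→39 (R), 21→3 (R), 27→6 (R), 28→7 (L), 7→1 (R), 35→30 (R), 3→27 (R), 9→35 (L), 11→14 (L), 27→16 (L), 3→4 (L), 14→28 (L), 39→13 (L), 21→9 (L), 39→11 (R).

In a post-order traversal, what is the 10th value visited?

39

Post-order visits the left subtree, then the right subtree, then the node.
At 21: go left to 9.
  At 9: go left to 35.
    At 35: no left child.
    At 35: go right to 30.
      30 is a leaf — visit 30.
    Visit 35.
  At 9: no right child.
  Visit 9.
At 21: go right to 3.
  At 3: go left to 4.
    At 4: no left child.
    At 4: go right to 39.
      At 39: go left to 13.
        13 is a leaf — visit 13.
      At 39: go right to 11.
        At 11: go left to 14.
          At 14: go left to 28.
            At 28: go left to 7.
              At 7: no left child.
              At 7: go right to 1.
                1 is a leaf — visit 1.
              Visit 7.
            At 28: no right child.
            Visit 28.
          At 14: no right child.
          Visit 14.
        At 11: no right child.
        Visit 11.
      Visit 39.
    Visit 4.
  At 3: go right to 27.
    At 27: go left to 16.
      16 is a leaf — visit 16.
    At 27: go right to 6.
      6 is a leaf — visit 6.
    Visit 27.
  Visit 3.
Visit 21.
Full post-order sequence: 30, 35, 9, 13, 1, 7, 28, 14, 11, 39, 4, 16, 6, 27, 3, 21.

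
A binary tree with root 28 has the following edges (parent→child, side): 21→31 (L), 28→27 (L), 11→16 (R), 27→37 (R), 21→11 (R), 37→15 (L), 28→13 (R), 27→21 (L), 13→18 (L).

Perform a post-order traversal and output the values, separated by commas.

Post-order visits the left subtree, then the right subtree, then the node.
At 28: go left to 27.
  At 27: go left to 21.
    At 21: go left to 31.
      31 is a leaf — visit 31.
    At 21: go right to 11.
      At 11: no left child.
      At 11: go right to 16.
        16 is a leaf — visit 16.
      Visit 11.
    Visit 21.
  At 27: go right to 37.
    At 37: go left to 15.
      15 is a leaf — visit 15.
    At 37: no right child.
    Visit 37.
  Visit 27.
At 28: go right to 13.
  At 13: go left to 18.
    18 is a leaf — visit 18.
  At 13: no right child.
  Visit 13.
Visit 28.

31, 16, 11, 21, 15, 37, 27, 18, 13, 28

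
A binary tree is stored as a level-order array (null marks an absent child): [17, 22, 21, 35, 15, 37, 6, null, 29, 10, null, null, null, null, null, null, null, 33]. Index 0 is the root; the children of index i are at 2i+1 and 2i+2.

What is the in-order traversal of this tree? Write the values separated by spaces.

In-order visits the left subtree, then the node, then the right subtree.
At 17: go left to 22.
  At 22: go left to 35.
    At 35: no left child.
    Visit 35.
    At 35: go right to 29.
      At 29: go left to 33.
        33 is a leaf — visit 33.
      Visit 29.
      At 29: no right child.
  Visit 22.
  At 22: go right to 15.
    At 15: go left to 10.
      10 is a leaf — visit 10.
    Visit 15.
    At 15: no right child.
Visit 17.
At 17: go right to 21.
  At 21: go left to 37.
    37 is a leaf — visit 37.
  Visit 21.
  At 21: go right to 6.
    6 is a leaf — visit 6.

35 33 29 22 10 15 17 37 21 6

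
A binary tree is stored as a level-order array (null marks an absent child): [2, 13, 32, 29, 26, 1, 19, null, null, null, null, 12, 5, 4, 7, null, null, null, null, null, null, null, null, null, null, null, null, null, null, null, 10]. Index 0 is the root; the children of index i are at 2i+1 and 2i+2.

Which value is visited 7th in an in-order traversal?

In-order visits the left subtree, then the node, then the right subtree.
At 2: go left to 13.
  At 13: go left to 29.
    29 is a leaf — visit 29.
  Visit 13.
  At 13: go right to 26.
    26 is a leaf — visit 26.
Visit 2.
At 2: go right to 32.
  At 32: go left to 1.
    At 1: go left to 12.
      12 is a leaf — visit 12.
    Visit 1.
    At 1: go right to 5.
      5 is a leaf — visit 5.
  Visit 32.
  At 32: go right to 19.
    At 19: go left to 4.
      4 is a leaf — visit 4.
    Visit 19.
    At 19: go right to 7.
      At 7: no left child.
      Visit 7.
      At 7: go right to 10.
        10 is a leaf — visit 10.
Full in-order sequence: 29, 13, 26, 2, 12, 1, 5, 32, 4, 19, 7, 10.

5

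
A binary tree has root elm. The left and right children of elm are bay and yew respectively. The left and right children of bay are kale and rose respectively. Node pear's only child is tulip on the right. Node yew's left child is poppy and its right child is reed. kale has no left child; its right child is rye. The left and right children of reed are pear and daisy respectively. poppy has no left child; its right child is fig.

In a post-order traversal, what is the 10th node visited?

Post-order visits the left subtree, then the right subtree, then the node.
At elm: go left to bay.
  At bay: go left to kale.
    At kale: no left child.
    At kale: go right to rye.
      rye is a leaf — visit rye.
    Visit kale.
  At bay: go right to rose.
    rose is a leaf — visit rose.
  Visit bay.
At elm: go right to yew.
  At yew: go left to poppy.
    At poppy: no left child.
    At poppy: go right to fig.
      fig is a leaf — visit fig.
    Visit poppy.
  At yew: go right to reed.
    At reed: go left to pear.
      At pear: no left child.
      At pear: go right to tulip.
        tulip is a leaf — visit tulip.
      Visit pear.
    At reed: go right to daisy.
      daisy is a leaf — visit daisy.
    Visit reed.
  Visit yew.
Visit elm.
Full post-order sequence: rye, kale, rose, bay, fig, poppy, tulip, pear, daisy, reed, yew, elm.

reed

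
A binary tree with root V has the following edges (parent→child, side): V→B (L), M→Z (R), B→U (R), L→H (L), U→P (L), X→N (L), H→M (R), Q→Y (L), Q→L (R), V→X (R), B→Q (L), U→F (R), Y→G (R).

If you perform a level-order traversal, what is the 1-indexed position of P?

9

Level-order visits nodes level by level from the root, left to right within each level.
Level 0: V
Level 1: B, X
Level 2: Q, U, N
Level 3: Y, L, P, F
Level 4: G, H
Level 5: M
Level 6: Z
Full level-order sequence: V, B, X, Q, U, N, Y, L, P, F, G, H, M, Z.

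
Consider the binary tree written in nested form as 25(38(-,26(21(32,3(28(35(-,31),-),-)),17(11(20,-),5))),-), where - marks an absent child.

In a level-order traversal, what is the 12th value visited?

Level-order visits nodes level by level from the root, left to right within each level.
Level 0: 25
Level 1: 38
Level 2: 26
Level 3: 21, 17
Level 4: 32, 3, 11, 5
Level 5: 28, 20
Level 6: 35
Level 7: 31
Full level-order sequence: 25, 38, 26, 21, 17, 32, 3, 11, 5, 28, 20, 35, 31.

35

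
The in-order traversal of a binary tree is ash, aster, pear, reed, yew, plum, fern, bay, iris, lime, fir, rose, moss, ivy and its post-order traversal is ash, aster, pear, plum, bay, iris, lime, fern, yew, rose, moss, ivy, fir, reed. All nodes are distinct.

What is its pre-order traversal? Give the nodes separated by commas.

reed, pear, aster, ash, fir, yew, fern, plum, lime, iris, bay, ivy, moss, rose

The last element of post-order is the root; it splits in-order into left and right subtrees.
Root reed: left subtree has 3 nodes {ash, aster, pear}, right has 10 {yew, plum, fern, bay, iris, lime, fir, rose, moss, ivy}.
  Root pear: left subtree has 2 nodes {ash, aster}, right has 0 { }.
    Root aster: left subtree has 1 node {ash}, right has 0 { }.
  Root fir: left subtree has 6 nodes {yew, plum, fern, bay, iris, lime}, right has 3 {rose, moss, ivy}.
    Root yew: left subtree has 0 nodes { }, right has 5 {plum, fern, bay, iris, lime}.
      Root fern: left subtree has 1 node {plum}, right has 3 {bay, iris, lime}.
        Root lime: left subtree has 2 nodes {bay, iris}, right has 0 { }.
          Root iris: left subtree has 1 node {bay}, right has 0 { }.
    Root ivy: left subtree has 2 nodes {rose, moss}, right has 0 { }.
      Root moss: left subtree has 1 node {rose}, right has 0 { }.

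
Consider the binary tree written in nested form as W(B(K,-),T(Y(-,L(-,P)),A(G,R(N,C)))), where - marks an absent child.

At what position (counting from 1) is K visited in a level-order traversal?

4

Level-order visits nodes level by level from the root, left to right within each level.
Level 0: W
Level 1: B, T
Level 2: K, Y, A
Level 3: L, G, R
Level 4: P, N, C
Full level-order sequence: W, B, T, K, Y, A, L, G, R, P, N, C.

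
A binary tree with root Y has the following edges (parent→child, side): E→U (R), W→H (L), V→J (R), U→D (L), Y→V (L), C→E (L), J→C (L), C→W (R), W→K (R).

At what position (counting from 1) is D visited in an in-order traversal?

In-order visits the left subtree, then the node, then the right subtree.
At Y: go left to V.
  At V: no left child.
  Visit V.
  At V: go right to J.
    At J: go left to C.
      At C: go left to E.
        At E: no left child.
        Visit E.
        At E: go right to U.
          At U: go left to D.
            D is a leaf — visit D.
          Visit U.
          At U: no right child.
      Visit C.
      At C: go right to W.
        At W: go left to H.
          H is a leaf — visit H.
        Visit W.
        At W: go right to K.
          K is a leaf — visit K.
    Visit J.
    At J: no right child.
Visit Y.
At Y: no right child.
Full in-order sequence: V, E, D, U, C, H, W, K, J, Y.

3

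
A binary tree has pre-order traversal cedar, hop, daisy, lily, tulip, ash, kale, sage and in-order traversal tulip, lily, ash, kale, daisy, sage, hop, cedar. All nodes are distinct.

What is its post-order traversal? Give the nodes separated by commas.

tulip, kale, ash, lily, sage, daisy, hop, cedar

The first element of pre-order is the root; it splits in-order into left and right subtrees.
Root cedar: left subtree has 7 nodes {tulip, lily, ash, kale, daisy, sage, hop}, right has 0 { }.
  Root hop: left subtree has 6 nodes {tulip, lily, ash, kale, daisy, sage}, right has 0 { }.
    Root daisy: left subtree has 4 nodes {tulip, lily, ash, kale}, right has 1 {sage}.
      Root lily: left subtree has 1 node {tulip}, right has 2 {ash, kale}.
        Root ash: left subtree has 0 nodes { }, right has 1 {kale}.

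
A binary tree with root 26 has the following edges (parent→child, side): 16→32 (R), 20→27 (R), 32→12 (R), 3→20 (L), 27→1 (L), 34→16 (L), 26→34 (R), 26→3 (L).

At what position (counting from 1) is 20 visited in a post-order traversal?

Post-order visits the left subtree, then the right subtree, then the node.
At 26: go left to 3.
  At 3: go left to 20.
    At 20: no left child.
    At 20: go right to 27.
      At 27: go left to 1.
        1 is a leaf — visit 1.
      At 27: no right child.
      Visit 27.
    Visit 20.
  At 3: no right child.
  Visit 3.
At 26: go right to 34.
  At 34: go left to 16.
    At 16: no left child.
    At 16: go right to 32.
      At 32: no left child.
      At 32: go right to 12.
        12 is a leaf — visit 12.
      Visit 32.
    Visit 16.
  At 34: no right child.
  Visit 34.
Visit 26.
Full post-order sequence: 1, 27, 20, 3, 12, 32, 16, 34, 26.

3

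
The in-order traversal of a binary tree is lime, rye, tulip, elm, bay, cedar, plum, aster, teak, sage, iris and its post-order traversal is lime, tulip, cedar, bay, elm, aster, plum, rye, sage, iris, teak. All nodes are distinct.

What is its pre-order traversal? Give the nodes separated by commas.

The last element of post-order is the root; it splits in-order into left and right subtrees.
Root teak: left subtree has 8 nodes {lime, rye, tulip, elm, bay, cedar, plum, aster}, right has 2 {sage, iris}.
  Root rye: left subtree has 1 node {lime}, right has 6 {tulip, elm, bay, cedar, plum, aster}.
    Root plum: left subtree has 4 nodes {tulip, elm, bay, cedar}, right has 1 {aster}.
      Root elm: left subtree has 1 node {tulip}, right has 2 {bay, cedar}.
        Root bay: left subtree has 0 nodes { }, right has 1 {cedar}.
  Root iris: left subtree has 1 node {sage}, right has 0 { }.

teak, rye, lime, plum, elm, tulip, bay, cedar, aster, iris, sage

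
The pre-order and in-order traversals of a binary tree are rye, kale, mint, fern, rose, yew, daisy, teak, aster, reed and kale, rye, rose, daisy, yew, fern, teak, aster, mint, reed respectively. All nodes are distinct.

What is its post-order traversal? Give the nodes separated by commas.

The first element of pre-order is the root; it splits in-order into left and right subtrees.
Root rye: left subtree has 1 node {kale}, right has 8 {rose, daisy, yew, fern, teak, aster, mint, reed}.
  Root mint: left subtree has 6 nodes {rose, daisy, yew, fern, teak, aster}, right has 1 {reed}.
    Root fern: left subtree has 3 nodes {rose, daisy, yew}, right has 2 {teak, aster}.
      Root rose: left subtree has 0 nodes { }, right has 2 {daisy, yew}.
        Root yew: left subtree has 1 node {daisy}, right has 0 { }.
      Root teak: left subtree has 0 nodes { }, right has 1 {aster}.

kale, daisy, yew, rose, aster, teak, fern, reed, mint, rye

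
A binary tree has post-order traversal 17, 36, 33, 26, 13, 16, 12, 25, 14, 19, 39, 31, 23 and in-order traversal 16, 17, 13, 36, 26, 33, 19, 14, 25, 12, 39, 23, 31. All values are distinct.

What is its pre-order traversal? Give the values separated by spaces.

The last element of post-order is the root; it splits in-order into left and right subtrees.
Root 23: left subtree has 11 nodes {16, 17, 13, 36, 26, 33, 19, 14, 25, 12, 39}, right has 1 {31}.
  Root 39: left subtree has 10 nodes {16, 17, 13, 36, 26, 33, 19, 14, 25, 12}, right has 0 { }.
    Root 19: left subtree has 6 nodes {16, 17, 13, 36, 26, 33}, right has 3 {14, 25, 12}.
      Root 16: left subtree has 0 nodes { }, right has 5 {17, 13, 36, 26, 33}.
        Root 13: left subtree has 1 node {17}, right has 3 {36, 26, 33}.
          Root 26: left subtree has 1 node {36}, right has 1 {33}.
      Root 14: left subtree has 0 nodes { }, right has 2 {25, 12}.
        Root 25: left subtree has 0 nodes { }, right has 1 {12}.

23 39 19 16 13 17 26 36 33 14 25 12 31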